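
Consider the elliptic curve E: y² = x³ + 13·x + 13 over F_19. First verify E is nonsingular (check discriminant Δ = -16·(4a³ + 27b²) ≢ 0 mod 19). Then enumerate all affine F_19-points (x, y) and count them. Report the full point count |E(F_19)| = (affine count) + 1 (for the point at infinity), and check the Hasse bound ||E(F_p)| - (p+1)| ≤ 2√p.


Affine points = {(2, 3), (2, 16), (9, 2), (9, 17), (11, 9), (11, 10), (12, 4), (12, 15), (13, 2), (13, 17), (15, 7), (15, 12), (16, 2), (16, 17), (17, 6), (17, 13)}; affine count = 16; |E(F_19)| = 17.

Discriminant check: Δ ∝ 4a³ + 27b² = 4·13³ + 27·13² = 4·2197 + 27·169 ≡ 13 (mod 19). Nonzero ⇒ E is nonsingular.
For each x ∈ F_19, compute rhs = x³ + 13·x + 13 mod 19, then count y ∈ F_19 with y² ≡ rhs.
  x = 0: rhs = 13, matching y values: none (0 points).
  x = 1: rhs = 8, matching y values: none (0 points).
  x = 2: rhs = 9, matching y values: 3, 16 (2 points).
  x = 3: rhs = 3, matching y values: none (0 points).
  x = 4: rhs = 15, matching y values: none (0 points).
  x = 5: rhs = 13, matching y values: none (0 points).
  x = 6: rhs = 3, matching y values: none (0 points).
  x = 7: rhs = 10, matching y values: none (0 points).
  x = 8: rhs = 2, matching y values: none (0 points).
  x = 9: rhs = 4, matching y values: 2, 17 (2 points).
  x = 10: rhs = 3, matching y values: none (0 points).
  x = 11: rhs = 5, matching y values: 9, 10 (2 points).
  x = 12: rhs = 16, matching y values: 4, 15 (2 points).
  x = 13: rhs = 4, matching y values: 2, 17 (2 points).
  x = 14: rhs = 13, matching y values: none (0 points).
  x = 15: rhs = 11, matching y values: 7, 12 (2 points).
  x = 16: rhs = 4, matching y values: 2, 17 (2 points).
  x = 17: rhs = 17, matching y values: 6, 13 (2 points).
  x = 18: rhs = 18, matching y values: none (0 points).
Total affine count: 16.
Full point count |E(F_19)| = 16 + 1 = 17.
Hasse bound: |17 − (19+1)| = |-3| = 3 ≤ 2√19 ≈ 8.7178 ✓.


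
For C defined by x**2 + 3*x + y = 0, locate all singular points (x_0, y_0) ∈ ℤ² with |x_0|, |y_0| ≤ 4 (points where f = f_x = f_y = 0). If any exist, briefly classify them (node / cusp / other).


No singular points in the scanned grid; C is smooth there.

Compute partial derivatives:
  f_x = 2*x + 3.
  f_y = 1.
f_y = 1 is a nonzero constant, so f_y never vanishes: no point (x, y) can satisfy f = f_x = f_y = 0. In particular no (x, y) ∈ {−4, ..., 4}² is singular; the curve is smooth.


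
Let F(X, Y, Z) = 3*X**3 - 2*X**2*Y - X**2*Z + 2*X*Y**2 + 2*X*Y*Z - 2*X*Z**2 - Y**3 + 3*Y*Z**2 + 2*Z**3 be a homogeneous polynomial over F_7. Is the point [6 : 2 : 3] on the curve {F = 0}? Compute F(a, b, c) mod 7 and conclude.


F(6,2,3) ≡ 4 (mod 7); P is NOT on the curve.

Evaluate F(6, 2, 3) term-by-term (mod 7).
  3*X**3 ↦ 3·216·1·1 = 648
  -2*X**2*Y ↦ -2·36·2·1 = -144
  -X**2*Z ↦ -1·36·1·3 = -108
  2*X*Y**2 ↦ 2·6·4·1 = 48
  2*X*Y*Z ↦ 2·6·2·3 = 72
  -2*X*Z**2 ↦ -2·6·1·9 = -108
  -Y**3 ↦ -1·1·8·1 = -8
  3*Y*Z**2 ↦ 3·1·2·9 = 54
  2*Z**3 ↦ 2·1·1·27 = 54
Sum: F(6, 2, 3) = (648) + (-144) + (-108) + (48) + (72) + (-108) + (-8) + (54) + (54) = 508.
Reducing mod 7: 508 ≡ 4 (mod 7).
Since F(a, b, c) ≡ 4 ≠ 0 (mod 7), P does NOT lie on the curve.


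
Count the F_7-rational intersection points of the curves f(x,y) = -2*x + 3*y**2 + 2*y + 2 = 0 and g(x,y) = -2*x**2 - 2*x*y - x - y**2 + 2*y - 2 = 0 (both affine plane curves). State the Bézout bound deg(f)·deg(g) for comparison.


Common zeros: {(1, 4)}; count = 1; Bézout bound = 4.

deg(f) = 2, deg(g) = 2, so Bézout bound = 4.
Scan x ∈ F_7. For each x, list the y ∈ F_7 with f(x, y) ≡ 0 and those with g(x, y) ≡ 0 (mod 7); the common zeros in that column are the intersection.
  x = 0: f ≡ 0 at y ∈ {1, 3}; g ≡ 0 at y ∈ ∅; common: ∅.
  x = 1: f ≡ 0 at y ∈ {0, 4}; g ≡ 0 at y ∈ {3, 4}; common: {4}.
  x = 2: f ≡ 0 at y ∈ {2}; g ≡ 0 at y ∈ ∅; common: ∅.
  x = 3: f ≡ 0 at y ∈ ∅; g ≡ 0 at y ∈ {1, 2}; common: ∅.
  x = 4: f ≡ 0 at y ∈ ∅; g ≡ 0 at y ∈ ∅; common: ∅.
  x = 5: f ≡ 0 at y ∈ {5, 6}; g ≡ 0 at y ∈ {2, 4}; common: ∅.
  x = 6: f ≡ 0 at y ∈ ∅; g ≡ 0 at y ∈ {1, 3}; common: ∅.
Collecting: common zeros = {(1, 4)}, so the count is 1.
Comparison with the Bézout bound: 1 ≤ 4 = deg(f)·deg(g), as expected for curves with no common component (the affine F_7-count falls short of the bound because intersections may lie at infinity, over extension fields, or carry multiplicity).


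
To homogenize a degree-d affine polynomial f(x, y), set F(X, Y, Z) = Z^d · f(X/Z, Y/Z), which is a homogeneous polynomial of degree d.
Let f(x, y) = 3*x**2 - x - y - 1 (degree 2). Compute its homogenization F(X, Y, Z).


F(X, Y, Z) = 3*X**2 - X*Z - Y*Z - Z**2

deg(f) = 2.
Substitute x = X/Z, y = Y/Z into f, then multiply by Z^2.
  monomial 3·x^2·y^0 ↦ 3·X^2·Y^0·Z^0.
  monomial -1·x^1·y^0 ↦ -1·X^1·Y^0·Z^1.
  monomial -1·x^0·y^1 ↦ -1·X^0·Y^1·Z^1.
  monomial -1·x^0·y^0 ↦ -1·X^0·Y^0·Z^2.
Collecting: F(X, Y, Z) = 3*X**2 - X*Z - Y*Z - Z**2.


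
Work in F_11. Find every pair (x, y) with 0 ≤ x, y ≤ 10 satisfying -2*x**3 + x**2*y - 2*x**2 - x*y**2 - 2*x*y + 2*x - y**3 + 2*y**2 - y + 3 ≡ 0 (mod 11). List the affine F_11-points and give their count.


Affine F_11-points: {(0, 4), (0, 5), (1, 4), (5, 9), (7, 3), (7, 5), (7, 9), (8, 0), (8, 7), (8, 9)}; count = 10.

For each of the 121 pairs (x, y) ∈ F_11², evaluate f(x, y) mod 11. Record the zeros.
  x = 0: [0↦3, 1↦3, 2↦1, 3↦2, 4↦0, 5↦0, 6↦7, 7↦4, 8↦7, 9↦10, 10↦7]  zeros at y ∈ {4, 5}
  x = 1: [0↦1, 1↦10, 2↦4, 3↦10, 4↦0, 5↦1, 6↦7, 7↦1, 8↦10, 9↦6, 10↦5]  zeros at y ∈ {4}
  x = 2: [0↦5, 1↦3, 2↦6, 3↦8, 4↦3, 5↦7, 6↦3, 7↦7, 8↦2, 9↦4, 10↦7]  zeros at y ∈ ∅
  x = 3: [0↦3, 1↦3, 2↦6, 3↦6, 4↦8, 5↦6, 6↦5, 7↦10, 8↦4, 9↦3, 10↦1]  zeros at y ∈ ∅
  x = 4: [0↦5, 1↦9, 2↦3, 3↦3, 4↦3, 5↦8, 6↦1, 7↦9, 8↦4, 9↦2, 10↦8]  zeros at y ∈ ∅
  x = 5: [0↦10, 1↦9, 2↦7, 3↦9, 4↦9, 5↦1, 6↦1, 7↦3, 8↦1, 9↦0, 10↦5]  zeros at y ∈ {9}
  x = 6: [0↦6, 1↦2, 2↦6, 3↦1, 4↦3, 5↦6, 6↦4, 7↦2, 8↦5, 9↦7, 10↦2]  zeros at y ∈ ∅
  x = 7: [0↦3, 1↦9, 2↦10, 3↦0, 4↦6, 5↦0, 6↦9, 7↦5, 8↦4, 9↦0, 10↦9]  zeros at y ∈ {3, 5, 9}
  x = 8: [0↦0, 1↦7, 2↦7, 3↦5, 4↦6, 5↦4, 6↦4, 7↦0, 8↦8, 9↦0, 10↦3]  zeros at y ∈ {0, 7, 9}
  x = 9: [0↦7, 1↦6, 2↦7, 3↦4, 4↦2, 5↦6, 6↦10, 7↦8, 8↦5, 9↦6, 10↦5]  zeros at y ∈ ∅
  x = 10: [0↦1, 1↦5, 2↦9, 3↦7, 4↦4, 5↦5, 6↦4, 7↦6, 8↦5, 9↦6, 10↦3]  zeros at y ∈ ∅
Collecting zeros: affine points = {(0, 4), (0, 5), (1, 4), (5, 9), (7, 3), (7, 5), (7, 9), (8, 0), (8, 7), (8, 9)}.
Total count |C(F_11)_aff| = 10.


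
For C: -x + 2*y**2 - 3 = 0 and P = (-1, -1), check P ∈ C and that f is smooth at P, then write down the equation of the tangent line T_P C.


Tangent line at P: -x - 4*y - 5 = 0.

Step 1: f(-1, -1) = 0, so P lies on C.
Step 2: partial derivatives
  f_x(x, y) = -1, f_y(x, y) = 4*y.
  f_x(P) = -1, f_y(P) = -4 (gradient nonzero, so P is smooth).
Step 3: tangent line at P: -1·(x − -1) + -4·(y − -1) = 0.
Expanding: -x - 4*y - 5 = 0.


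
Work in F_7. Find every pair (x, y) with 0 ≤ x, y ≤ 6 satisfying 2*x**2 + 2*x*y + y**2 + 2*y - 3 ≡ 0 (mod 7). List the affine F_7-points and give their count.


Affine F_7-points: {(0, 1), (0, 4), (2, 2), (2, 6), (3, 2), (3, 4), (6, 1), (6, 6)}; count = 8.

For each of the 49 pairs (x, y) ∈ F_7², evaluate f(x, y) mod 7. Record the zeros.
  x = 0: [0↦4, 1↦0, 2↦5, 3↦5, 4↦0, 5↦4, 6↦3]  zeros at y ∈ {1, 4}
  x = 1: [0↦6, 1↦4, 2↦4, 3↦6, 4↦3, 5↦2, 6↦3]  zeros at y ∈ ∅
  x = 2: [0↦5, 1↦5, 2↦0, 3↦4, 4↦3, 5↦4, 6↦0]  zeros at y ∈ {2, 6}
  x = 3: [0↦1, 1↦3, 2↦0, 3↦6, 4↦0, 5↦3, 6↦1]  zeros at y ∈ {2, 4}
  x = 4: [0↦1, 1↦5, 2↦4, 3↦5, 4↦1, 5↦6, 6↦6]  zeros at y ∈ ∅
  x = 5: [0↦5, 1↦4, 2↦5, 3↦1, 4↦6, 5↦6, 6↦1]  zeros at y ∈ ∅
  x = 6: [0↦6, 1↦0, 2↦3, 3↦1, 4↦1, 5↦3, 6↦0]  zeros at y ∈ {1, 6}
Collecting zeros: affine points = {(0, 1), (0, 4), (2, 2), (2, 6), (3, 2), (3, 4), (6, 1), (6, 6)}.
Total count |C(F_7)_aff| = 8.


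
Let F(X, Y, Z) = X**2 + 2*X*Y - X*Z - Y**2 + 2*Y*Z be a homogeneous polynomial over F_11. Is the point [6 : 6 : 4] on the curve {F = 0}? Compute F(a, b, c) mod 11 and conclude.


F(6,6,4) ≡ 8 (mod 11); P is NOT on the curve.

Evaluate F(6, 6, 4) term-by-term (mod 11).
  X**2 ↦ 1·36·1·1 = 36
  2*X*Y ↦ 2·6·6·1 = 72
  -X*Z ↦ -1·6·1·4 = -24
  -Y**2 ↦ -1·1·36·1 = -36
  2*Y*Z ↦ 2·1·6·4 = 48
Sum: F(6, 6, 4) = (36) + (72) + (-24) + (-36) + (48) = 96.
Reducing mod 11: 96 ≡ 8 (mod 11).
Since F(a, b, c) ≡ 8 ≠ 0 (mod 11), P does NOT lie on the curve.


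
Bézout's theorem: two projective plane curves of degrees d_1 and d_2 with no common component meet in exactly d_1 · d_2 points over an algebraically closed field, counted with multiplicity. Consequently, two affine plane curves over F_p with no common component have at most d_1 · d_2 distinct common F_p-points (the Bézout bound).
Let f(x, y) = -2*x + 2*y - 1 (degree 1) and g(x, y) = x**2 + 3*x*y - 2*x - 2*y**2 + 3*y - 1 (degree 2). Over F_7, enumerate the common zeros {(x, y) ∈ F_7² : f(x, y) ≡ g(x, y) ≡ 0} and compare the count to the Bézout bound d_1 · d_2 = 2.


Common zeros: {(0, 4), (5, 2)}; count = 2; Bézout bound = 2.

deg(f) = 1, deg(g) = 2, so Bézout bound = 2.
Scan x ∈ F_7. For each x, list the y ∈ F_7 with f(x, y) ≡ 0 and those with g(x, y) ≡ 0 (mod 7); the common zeros in that column are the intersection.
  x = 0: f ≡ 0 at y ∈ {4}; g ≡ 0 at y ∈ {1, 4}; common: {4}.
  x = 1: f ≡ 0 at y ∈ {5}; g ≡ 0 at y ∈ ∅; common: ∅.
  x = 2: f ≡ 0 at y ∈ {6}; g ≡ 0 at y ∈ ∅; common: ∅.
  x = 3: f ≡ 0 at y ∈ {0}; g ≡ 0 at y ∈ ∅; common: ∅.
  x = 4: f ≡ 0 at y ∈ {1}; g ≡ 0 at y ∈ {0, 4}; common: ∅.
  x = 5: f ≡ 0 at y ∈ {2}; g ≡ 0 at y ∈ {0, 2}; common: {2}.
  x = 6: f ≡ 0 at y ∈ {3}; g ≡ 0 at y ∈ {1, 6}; common: ∅.
Collecting: common zeros = {(0, 4), (5, 2)}, so the count is 2.
Comparison with the Bézout bound: 2 ≤ 2 = deg(f)·deg(g), as expected for curves with no common component (the bound is attained).


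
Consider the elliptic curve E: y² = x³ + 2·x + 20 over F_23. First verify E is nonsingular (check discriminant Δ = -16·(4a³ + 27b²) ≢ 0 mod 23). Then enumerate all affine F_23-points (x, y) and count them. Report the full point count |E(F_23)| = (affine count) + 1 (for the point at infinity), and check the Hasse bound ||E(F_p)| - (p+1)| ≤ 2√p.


Affine points = {(1, 0), (2, 3), (2, 20), (4, 0), (6, 8), (6, 15), (7, 3), (7, 20), (9, 10), (9, 13), (11, 4), (11, 19), (12, 1), (12, 22), (13, 9), (13, 14), (14, 3), (14, 20), (16, 10), (16, 13), (18, 0), (21, 10), (21, 13)}; affine count = 23; |E(F_23)| = 24.

Discriminant check: Δ ∝ 4a³ + 27b² = 4·2³ + 27·20² = 4·8 + 27·400 ≡ 22 (mod 23). Nonzero ⇒ E is nonsingular.
For each x ∈ F_23, compute rhs = x³ + 2·x + 20 mod 23, then count y ∈ F_23 with y² ≡ rhs.
  x = 0: rhs = 20, matching y values: none (0 points).
  x = 1: rhs = 0, matching y values: 0 (1 points).
  x = 2: rhs = 9, matching y values: 3, 20 (2 points).
  x = 3: rhs = 7, matching y values: none (0 points).
  x = 4: rhs = 0, matching y values: 0 (1 points).
  x = 5: rhs = 17, matching y values: none (0 points).
  x = 6: rhs = 18, matching y values: 8, 15 (2 points).
  x = 7: rhs = 9, matching y values: 3, 20 (2 points).
  x = 8: rhs = 19, matching y values: none (0 points).
  x = 9: rhs = 8, matching y values: 10, 13 (2 points).
  x = 10: rhs = 5, matching y values: none (0 points).
  x = 11: rhs = 16, matching y values: 4, 19 (2 points).
  x = 12: rhs = 1, matching y values: 1, 22 (2 points).
  x = 13: rhs = 12, matching y values: 9, 14 (2 points).
  x = 14: rhs = 9, matching y values: 3, 20 (2 points).
  x = 15: rhs = 21, matching y values: none (0 points).
  x = 16: rhs = 8, matching y values: 10, 13 (2 points).
  x = 17: rhs = 22, matching y values: none (0 points).
  x = 18: rhs = 0, matching y values: 0 (1 points).
  x = 19: rhs = 17, matching y values: none (0 points).
  x = 20: rhs = 10, matching y values: none (0 points).
  x = 21: rhs = 8, matching y values: 10, 13 (2 points).
  x = 22: rhs = 17, matching y values: none (0 points).
Total affine count: 23.
Full point count |E(F_23)| = 23 + 1 = 24.
Hasse bound: |24 − (23+1)| = |0| = 0 ≤ 2√23 ≈ 9.5917 ✓.


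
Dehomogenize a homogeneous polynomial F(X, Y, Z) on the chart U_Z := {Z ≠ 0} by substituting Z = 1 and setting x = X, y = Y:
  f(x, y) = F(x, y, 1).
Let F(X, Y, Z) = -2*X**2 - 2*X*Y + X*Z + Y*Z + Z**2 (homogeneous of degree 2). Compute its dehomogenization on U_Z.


f(x, y) = -2*x**2 - 2*x*y + x + y + 1

On U_Z we set Z = 1. Each monomial c·X^i·Y^j·Z^k in F becomes c·x^i·y^j·1^k = c·x^i·y^j.
Substituting Z = 1: F(X, Y, 1) = -2*x**2 - 2*x*y + x + y + 1.
Note: deg(f) ≤ deg(F) = 2; strict inequality happens when F is divisible by Z (lost terms).


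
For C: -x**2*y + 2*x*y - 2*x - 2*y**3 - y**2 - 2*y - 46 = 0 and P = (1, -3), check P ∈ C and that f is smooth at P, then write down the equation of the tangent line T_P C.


Tangent line at P: -2*x - 49*y - 145 = 0.

Step 1: f(1, -3) = 0, so P lies on C.
Step 2: partial derivatives
  f_x(x, y) = -2*x*y + 2*y - 2, f_y(x, y) = -x**2 + 2*x - 6*y**2 - 2*y - 2.
  f_x(P) = -2, f_y(P) = -49 (gradient nonzero, so P is smooth).
Step 3: tangent line at P: -2·(x − 1) + -49·(y − -3) = 0.
Expanding: -2*x - 49*y - 145 = 0.


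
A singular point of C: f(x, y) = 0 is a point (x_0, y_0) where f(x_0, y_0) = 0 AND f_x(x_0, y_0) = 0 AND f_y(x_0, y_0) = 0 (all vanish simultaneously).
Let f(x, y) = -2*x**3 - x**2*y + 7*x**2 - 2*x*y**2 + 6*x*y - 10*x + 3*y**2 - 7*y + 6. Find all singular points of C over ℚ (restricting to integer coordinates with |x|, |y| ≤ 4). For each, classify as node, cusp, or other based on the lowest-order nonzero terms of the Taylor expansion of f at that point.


Singular points: {(1, 1)}; classification: cusp.

Compute partial derivatives:
  f_x = -6*x**2 - 2*x*y + 14*x - 2*y**2 + 6*y - 10.
  f_y = -x**2 - 4*x*y + 6*x + 6*y - 7.
Scan x_0 ∈ {−4, ..., 4}. For each x_0, f_y(x_0, y) is a polynomial in y; find its integer roots y ∈ {−4, ..., 4}, then test f_x and f at those candidates.
  x = -4: f_y(-4, y) = 22*y - 47; no integer root y with |y| ≤ 4.
  x = -3: f_y(-3, y) = 18*y - 34; no integer root y with |y| ≤ 4.
  x = -2: f_y(-2, y) = 14*y - 23; no integer root y with |y| ≤ 4.
  x = -1: f_y(-1, y) = 10*y - 14; no integer root y with |y| ≤ 4.
  x = 0: f_y(0, y) = 6*y - 7; no integer root y with |y| ≤ 4.
  x = 1: f_y(1, y) = 2*y - 2; vanishes at y ∈ {1}. (1, 1): f_x = 0, f = 0 — SINGULAR.
  x = 2: f_y(2, y) = 1 - 2*y; no integer root y with |y| ≤ 4.
  x = 3: f_y(3, y) = 2 - 6*y; no integer root y with |y| ≤ 4.
  x = 4: f_y(4, y) = 1 - 10*y; no integer root y with |y| ≤ 4.
Only singular point on the grid: (1, 1).
Classify: substitute x = 1 + u, y = 1 + v and expand: f = -2*u**3 - u**2*v - 2*u*v**2 + v**2.
No constant or linear terms (consistent with a singular point). Quadratic part: v**2. Cubic part: -2*u**3 - u**2*v - 2*u*v**2.
The quadratic part v**2 is a perfect square, so there is a single (double) tangent line v = 0, i.e. y = 1. Restricting the cubic part to that line (v = 0) leaves -2*u**3 ≠ 0, so f is not divisible by v and the branch is v² ≈ 2*u**3 to lowest order — this is a cusp.
Classification: cusp.


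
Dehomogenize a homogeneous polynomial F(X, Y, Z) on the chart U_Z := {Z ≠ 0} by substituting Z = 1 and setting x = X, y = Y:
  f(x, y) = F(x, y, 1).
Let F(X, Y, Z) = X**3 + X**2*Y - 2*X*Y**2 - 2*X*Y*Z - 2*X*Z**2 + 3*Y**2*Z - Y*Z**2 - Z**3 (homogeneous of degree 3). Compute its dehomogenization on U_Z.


f(x, y) = x**3 + x**2*y - 2*x*y**2 - 2*x*y - 2*x + 3*y**2 - y - 1

On U_Z we set Z = 1. Each monomial c·X^i·Y^j·Z^k in F becomes c·x^i·y^j·1^k = c·x^i·y^j.
Substituting Z = 1: F(X, Y, 1) = x**3 + x**2*y - 2*x*y**2 - 2*x*y - 2*x + 3*y**2 - y - 1.
Note: deg(f) ≤ deg(F) = 3; strict inequality happens when F is divisible by Z (lost terms).


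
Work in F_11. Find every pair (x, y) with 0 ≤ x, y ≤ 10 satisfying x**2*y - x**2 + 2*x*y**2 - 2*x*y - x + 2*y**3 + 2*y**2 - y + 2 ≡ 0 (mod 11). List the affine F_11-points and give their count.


Affine F_11-points: {(0, 5), (1, 0), (2, 6), (4, 5), (5, 1), (5, 3), (6, 3), (6, 6), (7, 8), (9, 0), (9, 2), (9, 10), (10, 2)}; count = 13.

For each of the 121 pairs (x, y) ∈ F_11², evaluate f(x, y) mod 11. Record the zeros.
  x = 0: [0↦2, 1↦5, 2↦2, 3↦5, 4↦4, 5↦0, 6↦5, 7↦9, 8↦2, 9↦7, 10↦3]  zeros at y ∈ {5}
  x = 1: [0↦0, 1↦4, 2↦6, 3↦7, 4↦8, 5↦10, 6↦3, 7↦10, 8↦10, 9↦4, 10↦4]  zeros at y ∈ {0}
  x = 2: [0↦7, 1↦3, 2↦1, 3↦2, 4↦7, 5↦6, 6↦0, 7↦1, 8↦10, 9↦6, 10↦1]  zeros at y ∈ {6}
  x = 3: [0↦1, 1↦2, 2↦9, 3↦1, 4↦1, 5↦10, 6↦7, 7↦4, 8↦2, 9↦2, 10↦5]  zeros at y ∈ ∅
  x = 4: [0↦4, 1↦1, 2↦8, 3↦4, 4↦1, 5↦0, 6↦2, 7↦8, 8↦8, 9↦3, 10↦5]  zeros at y ∈ {5}
  x = 5: [0↦5, 1↦0, 2↦9, 3↦0, 4↦7, 5↦9, 6↦7, 7↦2, 8↦6, 9↦9, 10↦1]  zeros at y ∈ {1, 3}
  x = 6: [0↦4, 1↦10, 2↦1, 3↦0, 4↦8, 5↦4, 6↦0, 7↦8, 8↦7, 9↦9, 10↦4]  zeros at y ∈ {3, 6}
  x = 7: [0↦1, 1↦9, 2↦6, 3↦4, 4↦4, 5↦7, 6↦3, 7↦4, 8↦0, 9↦3, 10↦3]  zeros at y ∈ {8}
  x = 8: [0↦7, 1↦8, 2↦2, 3↦1, 4↦6, 5↦7, 6↦5, 7↦1, 8↦7, 9↦2, 10↦9]  zeros at y ∈ ∅
  x = 9: [0↦0, 1↦7, 2↦0, 3↦2, 4↦3, 5↦4, 6↦6, 7↦10, 8↦6, 9↦6, 10↦0]  zeros at y ∈ {0, 2, 10}
  x = 10: [0↦2, 1↦6, 2↦0, 3↦7, 4↦6, 5↦9, 6↦6, 7↦9, 8↦8, 9↦4, 10↦9]  zeros at y ∈ {2}
Collecting zeros: affine points = {(0, 5), (1, 0), (2, 6), (4, 5), (5, 1), (5, 3), (6, 3), (6, 6), (7, 8), (9, 0), (9, 2), (9, 10), (10, 2)}.
Total count |C(F_11)_aff| = 13.


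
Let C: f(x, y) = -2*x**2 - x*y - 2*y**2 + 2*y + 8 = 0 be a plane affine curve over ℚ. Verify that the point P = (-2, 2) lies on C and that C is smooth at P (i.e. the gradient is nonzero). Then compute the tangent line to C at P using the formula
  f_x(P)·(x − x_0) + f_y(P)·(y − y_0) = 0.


Tangent line at P: 6*x - 4*y + 20 = 0.

Step 1: f(-2, 2) = 0, so P lies on C.
Step 2: partial derivatives
  f_x(x, y) = -4*x - y, f_y(x, y) = -x - 4*y + 2.
  f_x(P) = 6, f_y(P) = -4 (gradient nonzero, so P is smooth).
Step 3: tangent line at P: 6·(x − -2) + -4·(y − 2) = 0.
Expanding: 6*x - 4*y + 20 = 0.


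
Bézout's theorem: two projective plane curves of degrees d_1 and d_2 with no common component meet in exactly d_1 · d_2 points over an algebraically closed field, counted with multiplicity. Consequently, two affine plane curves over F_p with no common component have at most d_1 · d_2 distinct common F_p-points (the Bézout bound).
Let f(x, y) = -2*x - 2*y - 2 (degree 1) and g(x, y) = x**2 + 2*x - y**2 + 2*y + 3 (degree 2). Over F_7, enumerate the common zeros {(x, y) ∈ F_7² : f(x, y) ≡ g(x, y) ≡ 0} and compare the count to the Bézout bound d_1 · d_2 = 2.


Common zeros: {(0, 6)}; count = 1; Bézout bound = 2.

deg(f) = 1, deg(g) = 2, so Bézout bound = 2.
Scan x ∈ F_7. For each x, list the y ∈ F_7 with f(x, y) ≡ 0 and those with g(x, y) ≡ 0 (mod 7); the common zeros in that column are the intersection.
  x = 0: f ≡ 0 at y ∈ {6}; g ≡ 0 at y ∈ {3, 6}; common: {6}.
  x = 1: f ≡ 0 at y ∈ {5}; g ≡ 0 at y ∈ {1}; common: ∅.
  x = 2: f ≡ 0 at y ∈ {4}; g ≡ 0 at y ∈ ∅; common: ∅.
  x = 3: f ≡ 0 at y ∈ {3}; g ≡ 0 at y ∈ ∅; common: ∅.
  x = 4: f ≡ 0 at y ∈ {2}; g ≡ 0 at y ∈ {1}; common: ∅.
  x = 5: f ≡ 0 at y ∈ {1}; g ≡ 0 at y ∈ {3, 6}; common: ∅.
  x = 6: f ≡ 0 at y ∈ {0}; g ≡ 0 at y ∈ ∅; common: ∅.
Collecting: common zeros = {(0, 6)}, so the count is 1.
Comparison with the Bézout bound: 1 ≤ 2 = deg(f)·deg(g), as expected for curves with no common component (the affine F_7-count falls short of the bound because intersections may lie at infinity, over extension fields, or carry multiplicity).


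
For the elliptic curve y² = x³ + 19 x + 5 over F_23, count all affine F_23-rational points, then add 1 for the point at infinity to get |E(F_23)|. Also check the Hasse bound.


Affine points = {(1, 5), (1, 18), (5, 8), (5, 15), (6, 6), (6, 17), (8, 5), (8, 18), (9, 10), (9, 13), (11, 2), (11, 21), (12, 11), (12, 12), (14, 5), (14, 18), (15, 10), (15, 13), (16, 9), (16, 14), (19, 7), (19, 16), (20, 6), (20, 17), (22, 10), (22, 13)}; affine count = 26; |E(F_23)| = 27.

Discriminant check: Δ ∝ 4a³ + 27b² = 4·19³ + 27·5² = 4·6859 + 27·25 ≡ 5 (mod 23). Nonzero ⇒ E is nonsingular.
For each x ∈ F_23, compute rhs = x³ + 19·x + 5 mod 23, then count y ∈ F_23 with y² ≡ rhs.
  x = 0: rhs = 5, matching y values: none (0 points).
  x = 1: rhs = 2, matching y values: 5, 18 (2 points).
  x = 2: rhs = 5, matching y values: none (0 points).
  x = 3: rhs = 20, matching y values: none (0 points).
  x = 4: rhs = 7, matching y values: none (0 points).
  x = 5: rhs = 18, matching y values: 8, 15 (2 points).
  x = 6: rhs = 13, matching y values: 6, 17 (2 points).
  x = 7: rhs = 21, matching y values: none (0 points).
  x = 8: rhs = 2, matching y values: 5, 18 (2 points).
  x = 9: rhs = 8, matching y values: 10, 13 (2 points).
  x = 10: rhs = 22, matching y values: none (0 points).
  x = 11: rhs = 4, matching y values: 2, 21 (2 points).
  x = 12: rhs = 6, matching y values: 11, 12 (2 points).
  x = 13: rhs = 11, matching y values: none (0 points).
  x = 14: rhs = 2, matching y values: 5, 18 (2 points).
  x = 15: rhs = 8, matching y values: 10, 13 (2 points).
  x = 16: rhs = 12, matching y values: 9, 14 (2 points).
  x = 17: rhs = 20, matching y values: none (0 points).
  x = 18: rhs = 15, matching y values: none (0 points).
  x = 19: rhs = 3, matching y values: 7, 16 (2 points).
  x = 20: rhs = 13, matching y values: 6, 17 (2 points).
  x = 21: rhs = 5, matching y values: none (0 points).
  x = 22: rhs = 8, matching y values: 10, 13 (2 points).
Total affine count: 26.
Full point count |E(F_23)| = 26 + 1 = 27.
Hasse bound: |27 − (23+1)| = |3| = 3 ≤ 2√23 ≈ 9.5917 ✓.


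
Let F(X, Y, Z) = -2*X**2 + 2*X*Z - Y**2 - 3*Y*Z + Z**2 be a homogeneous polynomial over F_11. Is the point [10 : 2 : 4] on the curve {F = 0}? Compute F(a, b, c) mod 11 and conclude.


F(10,2,4) ≡ 0 (mod 11); P is on the curve.

Evaluate F(10, 2, 4) term-by-term (mod 11).
  -2*X**2 ↦ -2·100·1·1 = -200
  2*X*Z ↦ 2·10·1·4 = 80
  -Y**2 ↦ -1·1·4·1 = -4
  -3*Y*Z ↦ -3·1·2·4 = -24
  Z**2 ↦ 1·1·1·16 = 16
Sum: F(10, 2, 4) = (-200) + (80) + (-4) + (-24) + (16) = -132.
Reducing mod 11: -132 ≡ 0 (mod 11).
Since F(a, b, c) ≡ 0 (mod 11), P lies on the curve.


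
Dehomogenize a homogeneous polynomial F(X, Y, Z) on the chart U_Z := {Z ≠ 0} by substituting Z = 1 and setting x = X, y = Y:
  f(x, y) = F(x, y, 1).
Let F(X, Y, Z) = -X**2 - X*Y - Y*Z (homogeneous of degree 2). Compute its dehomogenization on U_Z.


f(x, y) = -x**2 - x*y - y

On U_Z we set Z = 1. Each monomial c·X^i·Y^j·Z^k in F becomes c·x^i·y^j·1^k = c·x^i·y^j.
Substituting Z = 1: F(X, Y, 1) = -x**2 - x*y - y.
Note: deg(f) ≤ deg(F) = 2; strict inequality happens when F is divisible by Z (lost terms).


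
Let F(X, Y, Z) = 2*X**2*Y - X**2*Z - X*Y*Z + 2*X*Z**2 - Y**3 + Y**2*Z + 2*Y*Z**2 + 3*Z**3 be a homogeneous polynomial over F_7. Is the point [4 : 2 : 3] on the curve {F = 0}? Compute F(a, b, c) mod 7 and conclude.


F(4,2,3) ≡ 3 (mod 7); P is NOT on the curve.

Evaluate F(4, 2, 3) term-by-term (mod 7).
  2*X**2*Y ↦ 2·16·2·1 = 64
  -X**2*Z ↦ -1·16·1·3 = -48
  -X*Y*Z ↦ -1·4·2·3 = -24
  2*X*Z**2 ↦ 2·4·1·9 = 72
  -Y**3 ↦ -1·1·8·1 = -8
  Y**2*Z ↦ 1·1·4·3 = 12
  2*Y*Z**2 ↦ 2·1·2·9 = 36
  3*Z**3 ↦ 3·1·1·27 = 81
Sum: F(4, 2, 3) = (64) + (-48) + (-24) + (72) + (-8) + (12) + (36) + (81) = 185.
Reducing mod 7: 185 ≡ 3 (mod 7).
Since F(a, b, c) ≡ 3 ≠ 0 (mod 7), P does NOT lie on the curve.


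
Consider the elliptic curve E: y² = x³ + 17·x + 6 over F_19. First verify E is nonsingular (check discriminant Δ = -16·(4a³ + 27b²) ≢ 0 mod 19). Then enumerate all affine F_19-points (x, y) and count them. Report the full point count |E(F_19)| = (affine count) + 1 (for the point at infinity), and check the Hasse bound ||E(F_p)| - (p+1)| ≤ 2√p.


Affine points = {(0, 5), (0, 14), (1, 9), (1, 10), (4, 9), (4, 10), (5, 8), (5, 11), (6, 1), (6, 18), (10, 6), (10, 13), (11, 2), (11, 17), (12, 0), (13, 7), (13, 12), (14, 9), (14, 10), (15, 8), (15, 11), (16, 2), (16, 17), (18, 8), (18, 11)}; affine count = 25; |E(F_19)| = 26.

Discriminant check: Δ ∝ 4a³ + 27b² = 4·17³ + 27·6² = 4·4913 + 27·36 ≡ 9 (mod 19). Nonzero ⇒ E is nonsingular.
For each x ∈ F_19, compute rhs = x³ + 17·x + 6 mod 19, then count y ∈ F_19 with y² ≡ rhs.
  x = 0: rhs = 6, matching y values: 5, 14 (2 points).
  x = 1: rhs = 5, matching y values: 9, 10 (2 points).
  x = 2: rhs = 10, matching y values: none (0 points).
  x = 3: rhs = 8, matching y values: none (0 points).
  x = 4: rhs = 5, matching y values: 9, 10 (2 points).
  x = 5: rhs = 7, matching y values: 8, 11 (2 points).
  x = 6: rhs = 1, matching y values: 1, 18 (2 points).
  x = 7: rhs = 12, matching y values: none (0 points).
  x = 8: rhs = 8, matching y values: none (0 points).
  x = 9: rhs = 14, matching y values: none (0 points).
  x = 10: rhs = 17, matching y values: 6, 13 (2 points).
  x = 11: rhs = 4, matching y values: 2, 17 (2 points).
  x = 12: rhs = 0, matching y values: 0 (1 points).
  x = 13: rhs = 11, matching y values: 7, 12 (2 points).
  x = 14: rhs = 5, matching y values: 9, 10 (2 points).
  x = 15: rhs = 7, matching y values: 8, 11 (2 points).
  x = 16: rhs = 4, matching y values: 2, 17 (2 points).
  x = 17: rhs = 2, matching y values: none (0 points).
  x = 18: rhs = 7, matching y values: 8, 11 (2 points).
Total affine count: 25.
Full point count |E(F_19)| = 25 + 1 = 26.
Hasse bound: |26 − (19+1)| = |6| = 6 ≤ 2√19 ≈ 8.7178 ✓.


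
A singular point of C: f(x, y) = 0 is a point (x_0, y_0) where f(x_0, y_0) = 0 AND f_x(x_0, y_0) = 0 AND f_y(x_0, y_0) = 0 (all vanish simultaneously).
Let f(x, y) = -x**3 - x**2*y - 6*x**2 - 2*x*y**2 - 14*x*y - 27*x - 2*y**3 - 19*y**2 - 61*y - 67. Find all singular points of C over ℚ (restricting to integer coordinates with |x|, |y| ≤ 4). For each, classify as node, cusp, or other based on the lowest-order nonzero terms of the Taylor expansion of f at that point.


Singular points: {(-1, -3)}; classification: cusp.

Compute partial derivatives:
  f_x = -3*x**2 - 2*x*y - 12*x - 2*y**2 - 14*y - 27.
  f_y = -x**2 - 4*x*y - 14*x - 6*y**2 - 38*y - 61.
Scan x_0 ∈ {−4, ..., 4}. For each x_0, f_y(x_0, y) is a polynomial in y; find its integer roots y ∈ {−4, ..., 4}, then test f_x and f at those candidates.
  x = -4: f_y(-4, y) = -6*y**2 - 22*y - 21; no integer root y with |y| ≤ 4.
  x = -3: f_y(-3, y) = -6*y**2 - 26*y - 28; vanishes at y ∈ {-2}. (-3, -2): f_x = -10 ≠ 0.
  x = -2: f_y(-2, y) = -6*y**2 - 30*y - 37; no integer root y with |y| ≤ 4.
  x = -1: f_y(-1, y) = -6*y**2 - 34*y - 48; vanishes at y ∈ {-3}. (-1, -3): f_x = 0, f = 0 — SINGULAR.
  x = 0: f_y(0, y) = -6*y**2 - 38*y - 61; no integer root y with |y| ≤ 4.
  x = 1: f_y(1, y) = -6*y**2 - 42*y - 76; no integer root y with |y| ≤ 4.
  x = 2: f_y(2, y) = -6*y**2 - 46*y - 93; no integer root y with |y| ≤ 4.
  x = 3: f_y(3, y) = -6*y**2 - 50*y - 112; no integer root y with |y| ≤ 4.
  x = 4: f_y(4, y) = -6*y**2 - 54*y - 133; no integer root y with |y| ≤ 4.
Only singular point on the grid: (-1, -3).
Classify: substitute x = -1 + u, y = -3 + v and expand: f = -u**3 - u**2*v - 2*u*v**2 - 2*v**3 + v**2.
No constant or linear terms (consistent with a singular point). Quadratic part: v**2. Cubic part: -u**3 - u**2*v - 2*u*v**2 - 2*v**3.
The quadratic part v**2 is a perfect square, so there is a single (double) tangent line v = 0, i.e. y = -3. Restricting the cubic part to that line (v = 0) leaves -u**3 ≠ 0, so f is not divisible by v and the branch is v² ≈ u**3 to lowest order — this is a cusp.
Classification: cusp.


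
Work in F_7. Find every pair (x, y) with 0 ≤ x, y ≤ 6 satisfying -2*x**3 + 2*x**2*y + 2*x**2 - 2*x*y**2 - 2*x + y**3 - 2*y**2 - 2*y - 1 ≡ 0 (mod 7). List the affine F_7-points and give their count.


Affine F_7-points: {(2, 4), (3, 2), (4, 0), (4, 1), (4, 2), (5, 4)}; count = 6.

For each of the 49 pairs (x, y) ∈ F_7², evaluate f(x, y) mod 7. Record the zeros.
  x = 0: [0↦6, 1↦3, 2↦2, 3↦2, 4↦2, 5↦1, 6↦5]  zeros at y ∈ ∅
  x = 1: [0↦4, 1↦1, 2↦3, 3↦2, 4↦4, 5↦1, 6↦6]  zeros at y ∈ ∅
  x = 2: [0↦1, 1↦2, 2↦4, 3↦6, 4↦0, 5↦6, 6↦2]  zeros at y ∈ {4}
  x = 3: [0↦6, 1↦1, 2↦0, 3↦2, 4↦6, 5↦4, 6↦2]  zeros at y ∈ {2}
  x = 4: [0↦0, 1↦0, 2↦0, 3↦6, 4↦3, 5↦4, 6↦1]  zeros at y ∈ {0, 1, 2}
  x = 5: [0↦6, 1↦1, 2↦6, 3↦6, 4↦0, 5↦1, 6↦1]  zeros at y ∈ {4}
  x = 6: [0↦5, 1↦6, 2↦6, 3↦4, 4↦6, 5↦4, 6↦4]  zeros at y ∈ ∅
Collecting zeros: affine points = {(2, 4), (3, 2), (4, 0), (4, 1), (4, 2), (5, 4)}.
Total count |C(F_7)_aff| = 6.


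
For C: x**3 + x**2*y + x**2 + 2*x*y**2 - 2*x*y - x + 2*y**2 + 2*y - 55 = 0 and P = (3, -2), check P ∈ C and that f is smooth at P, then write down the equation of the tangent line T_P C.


Tangent line at P: 32*x - 27*y - 150 = 0.

Step 1: f(3, -2) = 0, so P lies on C.
Step 2: partial derivatives
  f_x(x, y) = 3*x**2 + 2*x*y + 2*x + 2*y**2 - 2*y - 1, f_y(x, y) = x**2 + 4*x*y - 2*x + 4*y + 2.
  f_x(P) = 32, f_y(P) = -27 (gradient nonzero, so P is smooth).
Step 3: tangent line at P: 32·(x − 3) + -27·(y − -2) = 0.
Expanding: 32*x - 27*y - 150 = 0.


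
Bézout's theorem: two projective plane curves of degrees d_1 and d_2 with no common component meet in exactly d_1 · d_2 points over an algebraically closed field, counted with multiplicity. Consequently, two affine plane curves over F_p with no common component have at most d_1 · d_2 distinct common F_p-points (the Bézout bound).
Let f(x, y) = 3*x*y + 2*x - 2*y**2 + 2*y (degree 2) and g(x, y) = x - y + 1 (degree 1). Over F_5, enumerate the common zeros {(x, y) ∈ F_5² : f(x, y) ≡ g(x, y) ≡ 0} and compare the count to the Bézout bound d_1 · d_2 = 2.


Common zeros: {(0, 1), (2, 3)}; count = 2; Bézout bound = 2.

deg(f) = 2, deg(g) = 1, so Bézout bound = 2.
Scan x ∈ F_5. For each x, list the y ∈ F_5 with f(x, y) ≡ 0 and those with g(x, y) ≡ 0 (mod 5); the common zeros in that column are the intersection.
  x = 0: f ≡ 0 at y ∈ {0, 1}; g ≡ 0 at y ∈ {1}; common: {1}.
  x = 1: f ≡ 0 at y ∈ {1, 4}; g ≡ 0 at y ∈ {2}; common: ∅.
  x = 2: f ≡ 0 at y ∈ {1, 3}; g ≡ 0 at y ∈ {3}; common: {3}.
  x = 3: f ≡ 0 at y ∈ {1, 2}; g ≡ 0 at y ∈ {4}; common: ∅.
  x = 4: f ≡ 0 at y ∈ {1}; g ≡ 0 at y ∈ {0}; common: ∅.
Collecting: common zeros = {(0, 1), (2, 3)}, so the count is 2.
Comparison with the Bézout bound: 2 ≤ 2 = deg(f)·deg(g), as expected for curves with no common component (the bound is attained).


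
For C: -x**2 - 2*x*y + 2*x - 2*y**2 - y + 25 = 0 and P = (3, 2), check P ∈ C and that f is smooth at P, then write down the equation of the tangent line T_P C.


Tangent line at P: -8*x - 15*y + 54 = 0.

Step 1: f(3, 2) = 0, so P lies on C.
Step 2: partial derivatives
  f_x(x, y) = -2*x - 2*y + 2, f_y(x, y) = -2*x - 4*y - 1.
  f_x(P) = -8, f_y(P) = -15 (gradient nonzero, so P is smooth).
Step 3: tangent line at P: -8·(x − 3) + -15·(y − 2) = 0.
Expanding: -8*x - 15*y + 54 = 0.


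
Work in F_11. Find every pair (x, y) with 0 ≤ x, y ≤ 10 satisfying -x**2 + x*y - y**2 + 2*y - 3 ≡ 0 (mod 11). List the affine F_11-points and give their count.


Affine F_11-points: {(0, 4), (0, 9), (1, 6), (1, 8), (4, 2), (4, 4), (5, 1), (5, 6), (7, 1), (7, 8), (9, 2), (9, 9)}; count = 12.

For each of the 121 pairs (x, y) ∈ F_11², evaluate f(x, y) mod 11. Record the zeros.
  x = 0: [0↦8, 1↦9, 2↦8, 3↦5, 4↦0, 5↦4, 6↦6, 7↦6, 8↦4, 9↦0, 10↦5]  zeros at y ∈ {4, 9}
  x = 1: [0↦7, 1↦9, 2↦9, 3↦7, 4↦3, 5↦8, 6↦0, 7↦1, 8↦0, 9↦8, 10↦3]  zeros at y ∈ {6, 8}
  x = 2: [0↦4, 1↦7, 2↦8, 3↦7, 4↦4, 5↦10, 6↦3, 7↦5, 8↦5, 9↦3, 10↦10]  zeros at y ∈ ∅
  x = 3: [0↦10, 1↦3, 2↦5, 3↦5, 4↦3, 5↦10, 6↦4, 7↦7, 8↦8, 9↦7, 10↦4]  zeros at y ∈ ∅
  x = 4: [0↦3, 1↦8, 2↦0, 3↦1, 4↦0, 5↦8, 6↦3, 7↦7, 8↦9, 9↦9, 10↦7]  zeros at y ∈ {2, 4}
  x = 5: [0↦5, 1↦0, 2↦4, 3↦6, 4↦6, 5↦4, 6↦0, 7↦5, 8↦8, 9↦9, 10↦8]  zeros at y ∈ {1, 6}
  x = 6: [0↦5, 1↦1, 2↦6, 3↦9, 4↦10, 5↦9, 6↦6, 7↦1, 8↦5, 9↦7, 10↦7]  zeros at y ∈ ∅
  x = 7: [0↦3, 1↦0, 2↦6, 3↦10, 4↦1, 5↦1, 6↦10, 7↦6, 8↦0, 9↦3, 10↦4]  zeros at y ∈ {1, 8}
  x = 8: [0↦10, 1↦8, 2↦4, 3↦9, 4↦1, 5↦2, 6↦1, 7↦9, 8↦4, 9↦8, 10↦10]  zeros at y ∈ ∅
  x = 9: [0↦4, 1↦3, 2↦0, 3↦6, 4↦10, 5↦1, 6↦1, 7↦10, 8↦6, 9↦0, 10↦3]  zeros at y ∈ {2, 9}
  x = 10: [0↦7, 1↦7, 2↦5, 3↦1, 4↦6, 5↦9, 6↦10, 7↦9, 8↦6, 9↦1, 10↦5]  zeros at y ∈ ∅
Collecting zeros: affine points = {(0, 4), (0, 9), (1, 6), (1, 8), (4, 2), (4, 4), (5, 1), (5, 6), (7, 1), (7, 8), (9, 2), (9, 9)}.
Total count |C(F_11)_aff| = 12.


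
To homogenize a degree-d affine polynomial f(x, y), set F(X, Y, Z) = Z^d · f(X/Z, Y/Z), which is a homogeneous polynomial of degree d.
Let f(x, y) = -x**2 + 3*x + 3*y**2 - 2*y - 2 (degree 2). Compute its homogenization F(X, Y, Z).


F(X, Y, Z) = -X**2 + 3*X*Z + 3*Y**2 - 2*Y*Z - 2*Z**2

deg(f) = 2.
Substitute x = X/Z, y = Y/Z into f, then multiply by Z^2.
  monomial -1·x^2·y^0 ↦ -1·X^2·Y^0·Z^0.
  monomial 3·x^1·y^0 ↦ 3·X^1·Y^0·Z^1.
  monomial 3·x^0·y^2 ↦ 3·X^0·Y^2·Z^0.
  monomial -2·x^0·y^1 ↦ -2·X^0·Y^1·Z^1.
  monomial -2·x^0·y^0 ↦ -2·X^0·Y^0·Z^2.
Collecting: F(X, Y, Z) = -X**2 + 3*X*Z + 3*Y**2 - 2*Y*Z - 2*Z**2.


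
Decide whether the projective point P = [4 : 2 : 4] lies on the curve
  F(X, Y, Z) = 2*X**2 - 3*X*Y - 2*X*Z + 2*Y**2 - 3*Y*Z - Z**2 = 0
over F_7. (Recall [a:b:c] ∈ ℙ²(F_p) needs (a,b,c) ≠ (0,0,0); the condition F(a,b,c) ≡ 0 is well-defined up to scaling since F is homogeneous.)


F(4,2,4) ≡ 0 (mod 7); P is on the curve.

Evaluate F(4, 2, 4) term-by-term (mod 7).
  2*X**2 ↦ 2·16·1·1 = 32
  -3*X*Y ↦ -3·4·2·1 = -24
  -2*X*Z ↦ -2·4·1·4 = -32
  2*Y**2 ↦ 2·1·4·1 = 8
  -3*Y*Z ↦ -3·1·2·4 = -24
  -Z**2 ↦ -1·1·1·16 = -16
Sum: F(4, 2, 4) = (32) + (-24) + (-32) + (8) + (-24) + (-16) = -56.
Reducing mod 7: -56 ≡ 0 (mod 7).
Since F(a, b, c) ≡ 0 (mod 7), P lies on the curve.


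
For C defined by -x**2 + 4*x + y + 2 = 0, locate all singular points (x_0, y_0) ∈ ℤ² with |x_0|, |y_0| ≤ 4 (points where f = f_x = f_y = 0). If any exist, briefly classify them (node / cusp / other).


No singular points in the scanned grid; C is smooth there.

Compute partial derivatives:
  f_x = 4 - 2*x.
  f_y = 1.
f_y = 1 is a nonzero constant, so f_y never vanishes: no point (x, y) can satisfy f = f_x = f_y = 0. In particular no (x, y) ∈ {−4, ..., 4}² is singular; the curve is smooth.


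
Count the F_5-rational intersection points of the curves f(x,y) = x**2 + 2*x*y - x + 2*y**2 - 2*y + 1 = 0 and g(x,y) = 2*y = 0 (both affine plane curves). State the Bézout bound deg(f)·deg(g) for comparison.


Common zeros: ∅; count = 0; Bézout bound = 2.

deg(f) = 2, deg(g) = 1, so Bézout bound = 2.
Scan x ∈ F_5. For each x, list the y ∈ F_5 with f(x, y) ≡ 0 and those with g(x, y) ≡ 0 (mod 5); the common zeros in that column are the intersection.
  x = 0: f ≡ 0 at y ∈ {2, 4}; g ≡ 0 at y ∈ {0}; common: ∅.
  x = 1: f ≡ 0 at y ∈ ∅; g ≡ 0 at y ∈ {0}; common: ∅.
  x = 2: f ≡ 0 at y ∈ {2}; g ≡ 0 at y ∈ {0}; common: ∅.
  x = 3: f ≡ 0 at y ∈ {4}; g ≡ 0 at y ∈ {0}; common: ∅.
  x = 4: f ≡ 0 at y ∈ ∅; g ≡ 0 at y ∈ {0}; common: ∅.
Collecting: common zeros = ∅, so the count is 0.
Comparison with the Bézout bound: 0 ≤ 2 = deg(f)·deg(g), as expected for curves with no common component (the affine F_5-count falls short of the bound because intersections may lie at infinity, over extension fields, or carry multiplicity).


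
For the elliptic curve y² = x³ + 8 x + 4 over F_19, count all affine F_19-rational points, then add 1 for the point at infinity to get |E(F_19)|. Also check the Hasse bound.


Affine points = {(0, 2), (0, 17), (2, 3), (2, 16), (3, 6), (3, 13), (4, 9), (4, 10), (5, 6), (5, 13), (7, 2), (7, 17), (9, 8), (9, 11), (10, 1), (10, 18), (11, 6), (11, 13), (12, 2), (12, 17), (13, 5), (13, 14)}; affine count = 22; |E(F_19)| = 23.

Discriminant check: Δ ∝ 4a³ + 27b² = 4·8³ + 27·4² = 4·512 + 27·16 ≡ 10 (mod 19). Nonzero ⇒ E is nonsingular.
For each x ∈ F_19, compute rhs = x³ + 8·x + 4 mod 19, then count y ∈ F_19 with y² ≡ rhs.
  x = 0: rhs = 4, matching y values: 2, 17 (2 points).
  x = 1: rhs = 13, matching y values: none (0 points).
  x = 2: rhs = 9, matching y values: 3, 16 (2 points).
  x = 3: rhs = 17, matching y values: 6, 13 (2 points).
  x = 4: rhs = 5, matching y values: 9, 10 (2 points).
  x = 5: rhs = 17, matching y values: 6, 13 (2 points).
  x = 6: rhs = 2, matching y values: none (0 points).
  x = 7: rhs = 4, matching y values: 2, 17 (2 points).
  x = 8: rhs = 10, matching y values: none (0 points).
  x = 9: rhs = 7, matching y values: 8, 11 (2 points).
  x = 10: rhs = 1, matching y values: 1, 18 (2 points).
  x = 11: rhs = 17, matching y values: 6, 13 (2 points).
  x = 12: rhs = 4, matching y values: 2, 17 (2 points).
  x = 13: rhs = 6, matching y values: 5, 14 (2 points).
  x = 14: rhs = 10, matching y values: none (0 points).
  x = 15: rhs = 3, matching y values: none (0 points).
  x = 16: rhs = 10, matching y values: none (0 points).
  x = 17: rhs = 18, matching y values: none (0 points).
  x = 18: rhs = 14, matching y values: none (0 points).
Total affine count: 22.
Full point count |E(F_19)| = 22 + 1 = 23.
Hasse bound: |23 − (19+1)| = |3| = 3 ≤ 2√19 ≈ 8.7178 ✓.


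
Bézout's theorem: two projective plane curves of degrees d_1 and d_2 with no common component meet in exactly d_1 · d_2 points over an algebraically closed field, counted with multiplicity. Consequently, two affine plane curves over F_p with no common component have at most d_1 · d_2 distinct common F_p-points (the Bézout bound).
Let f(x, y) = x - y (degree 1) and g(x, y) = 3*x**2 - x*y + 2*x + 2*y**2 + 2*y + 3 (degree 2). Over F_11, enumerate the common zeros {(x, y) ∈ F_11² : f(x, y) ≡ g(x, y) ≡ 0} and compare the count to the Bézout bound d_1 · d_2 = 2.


Common zeros: {(1, 1), (9, 9)}; count = 2; Bézout bound = 2.

deg(f) = 1, deg(g) = 2, so Bézout bound = 2.
Scan x ∈ F_11. For each x, list the y ∈ F_11 with f(x, y) ≡ 0 and those with g(x, y) ≡ 0 (mod 11); the common zeros in that column are the intersection.
  x = 0: f ≡ 0 at y ∈ {0}; g ≡ 0 at y ∈ ∅; common: ∅.
  x = 1: f ≡ 0 at y ∈ {1}; g ≡ 0 at y ∈ {1, 4}; common: {1}.
  x = 2: f ≡ 0 at y ∈ {2}; g ≡ 0 at y ∈ ∅; common: ∅.
  x = 3: f ≡ 0 at y ∈ {3}; g ≡ 0 at y ∈ ∅; common: ∅.
  x = 4: f ≡ 0 at y ∈ {4}; g ≡ 0 at y ∈ {5, 7}; common: ∅.
  x = 5: f ≡ 0 at y ∈ {5}; g ≡ 0 at y ∈ {0, 7}; common: ∅.
  x = 6: f ≡ 0 at y ∈ {6}; g ≡ 0 at y ∈ {1}; common: ∅.
  x = 7: f ≡ 0 at y ∈ {7}; g ≡ 0 at y ∈ {4}; common: ∅.
  x = 8: f ≡ 0 at y ∈ {8}; g ≡ 0 at y ∈ {5, 9}; common: ∅.
  x = 9: f ≡ 0 at y ∈ {9}; g ≡ 0 at y ∈ {0, 9}; common: {9}.
  x = 10: f ≡ 0 at y ∈ {10}; g ≡ 0 at y ∈ ∅; common: ∅.
Collecting: common zeros = {(1, 1), (9, 9)}, so the count is 2.
Comparison with the Bézout bound: 2 ≤ 2 = deg(f)·deg(g), as expected for curves with no common component (the bound is attained).
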